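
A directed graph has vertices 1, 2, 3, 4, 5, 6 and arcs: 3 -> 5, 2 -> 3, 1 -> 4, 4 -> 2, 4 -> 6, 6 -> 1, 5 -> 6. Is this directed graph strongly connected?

Yes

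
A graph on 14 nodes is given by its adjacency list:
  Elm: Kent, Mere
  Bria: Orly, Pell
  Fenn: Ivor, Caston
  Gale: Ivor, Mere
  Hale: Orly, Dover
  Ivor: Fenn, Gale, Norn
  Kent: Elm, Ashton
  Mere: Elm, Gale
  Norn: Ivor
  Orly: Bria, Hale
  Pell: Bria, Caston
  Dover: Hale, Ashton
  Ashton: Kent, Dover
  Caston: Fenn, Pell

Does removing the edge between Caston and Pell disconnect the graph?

After removing Caston-Pell, the path Caston-Fenn-Ivor-Gale-Mere-Elm-Kent-Ashton-Dover-Hale-Orly-Bria-Pell still connects them, so the edge is not a bridge.

No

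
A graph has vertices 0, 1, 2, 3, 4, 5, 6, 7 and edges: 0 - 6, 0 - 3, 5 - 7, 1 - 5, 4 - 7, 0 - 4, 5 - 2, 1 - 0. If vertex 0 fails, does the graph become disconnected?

Deleting 0 raises the number of components from 1 to 3, so 0 is a cut vertex.

Yes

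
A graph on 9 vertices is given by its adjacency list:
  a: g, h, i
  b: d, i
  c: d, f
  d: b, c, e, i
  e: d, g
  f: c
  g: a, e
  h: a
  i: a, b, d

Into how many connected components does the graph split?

Starting from a we can reach a, b, c, d, e, f, g, h, i. That is one component of size 9.
Total: 1 component.

1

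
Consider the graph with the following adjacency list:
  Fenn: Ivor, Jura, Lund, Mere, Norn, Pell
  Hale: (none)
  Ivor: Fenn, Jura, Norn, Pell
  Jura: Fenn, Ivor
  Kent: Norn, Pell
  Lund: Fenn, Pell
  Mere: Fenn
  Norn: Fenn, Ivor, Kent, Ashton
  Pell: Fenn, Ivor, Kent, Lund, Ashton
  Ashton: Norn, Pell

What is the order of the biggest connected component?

Hale is isolated — a component by itself.
Starting from Fenn we can reach Fenn, Ivor, Jura, Kent, Lund, Mere, Norn, Pell, Ashton. That is one component of size 9.
The largest has 9 vertices.

9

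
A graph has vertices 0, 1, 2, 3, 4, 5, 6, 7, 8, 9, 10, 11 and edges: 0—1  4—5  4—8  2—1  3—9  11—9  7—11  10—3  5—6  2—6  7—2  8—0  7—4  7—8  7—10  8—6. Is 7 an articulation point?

Deleting 7 raises the number of components from 1 to 2, so 7 is a cut vertex.

Yes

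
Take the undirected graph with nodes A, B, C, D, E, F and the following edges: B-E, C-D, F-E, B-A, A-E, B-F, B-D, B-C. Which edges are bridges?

none

The edges on the cycle B-C-D-B are not bridges since each lies on that cycle.
Every edge lies on some cycle, so there are no bridges.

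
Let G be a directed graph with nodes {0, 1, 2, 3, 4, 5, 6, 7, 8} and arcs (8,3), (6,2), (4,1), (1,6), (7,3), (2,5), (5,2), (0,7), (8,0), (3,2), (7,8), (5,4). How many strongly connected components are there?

{1, 2, 4, 5, 6} are all mutually reachable — one SCC of size 5.
{0, 7, 8} are all mutually reachable — one SCC of size 3.
{3} is an SCC by itself.
That gives 3 strongly connected components.

3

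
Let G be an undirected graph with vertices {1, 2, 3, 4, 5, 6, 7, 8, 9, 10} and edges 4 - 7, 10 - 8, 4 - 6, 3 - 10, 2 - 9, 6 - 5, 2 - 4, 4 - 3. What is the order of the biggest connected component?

1 is isolated — a component by itself.
Starting from 2 we can reach 2, 3, 4, 5, 6, 7, 8, 9, 10. That is one component of size 9.
The largest has 9 vertices.

9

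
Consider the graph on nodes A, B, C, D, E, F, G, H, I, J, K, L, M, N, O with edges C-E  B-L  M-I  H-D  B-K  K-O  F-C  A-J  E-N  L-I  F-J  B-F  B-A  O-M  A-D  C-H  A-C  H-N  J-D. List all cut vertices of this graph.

Removing B increases the component count from 2 to 3, so B is a cut vertex.
By contrast removing J leaves 2 components; it is not a cut vertex. No other vertex is a cut vertex either.

B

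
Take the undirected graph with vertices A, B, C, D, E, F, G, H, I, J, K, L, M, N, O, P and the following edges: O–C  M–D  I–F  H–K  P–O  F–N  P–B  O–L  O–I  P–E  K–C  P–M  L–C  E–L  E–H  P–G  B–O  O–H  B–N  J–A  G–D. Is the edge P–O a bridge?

After removing P–O, the path P-B-O still connects them, so the edge is not a bridge.

No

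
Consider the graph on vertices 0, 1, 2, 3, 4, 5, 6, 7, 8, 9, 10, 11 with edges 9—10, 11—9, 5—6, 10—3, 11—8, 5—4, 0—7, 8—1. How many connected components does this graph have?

4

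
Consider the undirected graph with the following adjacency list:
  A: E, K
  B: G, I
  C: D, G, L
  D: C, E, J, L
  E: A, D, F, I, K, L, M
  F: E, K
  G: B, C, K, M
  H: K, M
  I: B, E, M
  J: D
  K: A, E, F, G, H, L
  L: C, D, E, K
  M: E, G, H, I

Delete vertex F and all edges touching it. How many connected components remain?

With F gone, the remaining components are: {A, B, C, D, E, G, H, I, J, K, L, M}.
That is 1 component.

1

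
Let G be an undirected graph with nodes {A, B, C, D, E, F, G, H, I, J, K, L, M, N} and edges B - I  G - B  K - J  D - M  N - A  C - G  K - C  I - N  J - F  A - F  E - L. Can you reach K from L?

No

The component containing L is {E, L}, and K is not in it.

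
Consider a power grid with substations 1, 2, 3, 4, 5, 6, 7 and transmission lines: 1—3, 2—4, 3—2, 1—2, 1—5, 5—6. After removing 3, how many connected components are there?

2

With 3 gone, the remaining components are: {7}; {1, 2, 4, 5, 6}.
That is 2 components.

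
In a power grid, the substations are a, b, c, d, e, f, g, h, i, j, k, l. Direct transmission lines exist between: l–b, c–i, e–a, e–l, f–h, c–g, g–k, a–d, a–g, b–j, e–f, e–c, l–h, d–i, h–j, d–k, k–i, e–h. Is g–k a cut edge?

After removing g–k, the path g-a-d-k still connects them, so the edge is not a bridge.

No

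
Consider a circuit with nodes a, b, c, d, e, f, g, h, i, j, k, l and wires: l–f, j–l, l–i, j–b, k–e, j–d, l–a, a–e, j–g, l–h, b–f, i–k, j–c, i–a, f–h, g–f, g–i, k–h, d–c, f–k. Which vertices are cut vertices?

j

Removing j increases the component count from 1 to 2, so j is a cut vertex.
By contrast removing l leaves 1 component; it is not a cut vertex. No other vertex is a cut vertex either.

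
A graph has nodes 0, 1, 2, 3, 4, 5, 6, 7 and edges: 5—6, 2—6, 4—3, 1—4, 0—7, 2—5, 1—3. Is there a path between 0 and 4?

The component containing 0 is {0, 7}, and 4 is not in it.

No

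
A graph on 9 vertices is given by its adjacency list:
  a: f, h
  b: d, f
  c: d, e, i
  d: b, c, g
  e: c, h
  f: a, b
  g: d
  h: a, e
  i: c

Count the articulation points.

Removing c increases the component count from 1 to 2, so c is a cut vertex.
Removing d increases the component count from 1 to 2, so d is a cut vertex.
By contrast removing g leaves 1 component; it is not a cut vertex. No other vertex is a cut vertex either.

2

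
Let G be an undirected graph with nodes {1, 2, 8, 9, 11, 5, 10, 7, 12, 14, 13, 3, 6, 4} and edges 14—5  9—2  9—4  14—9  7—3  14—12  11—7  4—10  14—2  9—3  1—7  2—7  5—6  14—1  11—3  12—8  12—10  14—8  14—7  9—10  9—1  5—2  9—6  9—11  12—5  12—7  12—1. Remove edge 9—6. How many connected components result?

2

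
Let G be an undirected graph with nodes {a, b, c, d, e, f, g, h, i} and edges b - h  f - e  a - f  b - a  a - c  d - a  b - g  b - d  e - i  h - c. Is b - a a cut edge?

No

After removing b - a, the path b-d-a still connects them, so the edge is not a bridge.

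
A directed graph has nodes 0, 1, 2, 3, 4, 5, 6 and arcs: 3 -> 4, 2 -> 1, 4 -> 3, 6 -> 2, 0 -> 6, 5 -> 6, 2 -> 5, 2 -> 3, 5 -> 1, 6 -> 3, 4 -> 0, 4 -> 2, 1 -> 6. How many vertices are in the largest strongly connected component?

{0, 1, 2, 3, 4, 5, 6} are all mutually reachable — one SCC of size 7.
The largest has 7 vertices.

7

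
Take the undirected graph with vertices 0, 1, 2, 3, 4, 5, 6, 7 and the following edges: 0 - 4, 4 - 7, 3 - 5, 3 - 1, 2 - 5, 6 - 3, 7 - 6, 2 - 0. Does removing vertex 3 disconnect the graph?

Deleting 3 raises the number of components from 1 to 2, so 3 is a cut vertex.

Yes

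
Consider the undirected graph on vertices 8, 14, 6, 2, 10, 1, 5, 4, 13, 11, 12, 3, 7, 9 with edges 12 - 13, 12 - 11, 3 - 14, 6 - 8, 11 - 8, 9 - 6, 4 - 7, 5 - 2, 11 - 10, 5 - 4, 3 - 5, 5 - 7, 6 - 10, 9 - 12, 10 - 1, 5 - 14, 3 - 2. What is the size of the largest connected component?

8

Starting from 2 we can reach 2, 3, 4, 5, 7, 14. That is one component of size 6.
Starting from 1 we can reach 1, 6, 8, 9, 10, 11, 12, 13. That is one component of size 8.
The largest has 8 vertices.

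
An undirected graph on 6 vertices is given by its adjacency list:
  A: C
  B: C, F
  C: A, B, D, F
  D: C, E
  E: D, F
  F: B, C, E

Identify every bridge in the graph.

A-C

The edges on the cycle C-B-F-E-D-C are not bridges since each lies on that cycle.
But removing A-C disconnects A from C — this is a bridge.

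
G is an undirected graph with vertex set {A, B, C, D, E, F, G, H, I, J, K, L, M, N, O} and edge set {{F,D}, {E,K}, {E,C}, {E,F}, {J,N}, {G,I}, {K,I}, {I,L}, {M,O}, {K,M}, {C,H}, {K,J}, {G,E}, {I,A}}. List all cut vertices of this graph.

Removing C increases the component count from 2 to 3, so C is a cut vertex.
Removing E increases the component count from 2 to 4, so E is a cut vertex.
Removing F increases the component count from 2 to 3, so F is a cut vertex.
Likewise I, J, K, M are cut vertices.
By contrast removing D leaves 2 components; it is not a cut vertex. No other vertex is a cut vertex either.

C, E, F, I, J, K, M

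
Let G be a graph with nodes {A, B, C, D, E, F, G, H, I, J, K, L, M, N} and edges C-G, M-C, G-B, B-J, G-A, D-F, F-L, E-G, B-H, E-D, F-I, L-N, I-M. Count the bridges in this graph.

6

The edges on the cycle E-D-F-I-M-C-G-E are not bridges since each lies on that cycle.
But removing L-F disconnects L from F; removing L-N disconnects L from N; removing J-B disconnects J from B; removing G-B disconnects G from B — these are bridges.
In total 6 edges are bridges.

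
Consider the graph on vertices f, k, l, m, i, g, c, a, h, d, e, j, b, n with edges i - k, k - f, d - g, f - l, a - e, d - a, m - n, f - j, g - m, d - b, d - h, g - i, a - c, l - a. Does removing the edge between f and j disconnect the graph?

Yes

Removing f - j leaves no path between f and j: the component count goes from 1 to 2. So it is a bridge.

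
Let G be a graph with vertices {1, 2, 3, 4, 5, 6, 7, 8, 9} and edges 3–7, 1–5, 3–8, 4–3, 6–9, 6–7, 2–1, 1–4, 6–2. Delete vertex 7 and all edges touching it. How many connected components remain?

1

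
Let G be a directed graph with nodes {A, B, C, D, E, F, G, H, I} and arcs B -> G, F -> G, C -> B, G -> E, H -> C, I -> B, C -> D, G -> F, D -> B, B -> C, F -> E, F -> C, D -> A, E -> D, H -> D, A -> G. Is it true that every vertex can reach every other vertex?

There is no directed path from E to H, so the graph is not strongly connected.

No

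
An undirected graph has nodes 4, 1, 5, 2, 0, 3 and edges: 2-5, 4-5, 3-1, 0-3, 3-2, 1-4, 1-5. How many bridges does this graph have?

1

The edges on the cycle 1-4-5-1 are not bridges since each lies on that cycle.
But removing 3-0 disconnects 3 from 0 — this is a bridge.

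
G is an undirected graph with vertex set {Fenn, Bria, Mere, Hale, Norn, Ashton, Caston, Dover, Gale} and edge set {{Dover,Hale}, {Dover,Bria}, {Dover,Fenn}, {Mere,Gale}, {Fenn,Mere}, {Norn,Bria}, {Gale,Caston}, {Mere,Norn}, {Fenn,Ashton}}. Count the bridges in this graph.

4

The edges on the cycle Dover-Fenn-Mere-Norn-Bria-Dover are not bridges since each lies on that cycle.
But removing Fenn—Ashton disconnects Fenn from Ashton; removing Mere—Gale disconnects Mere from Gale; removing Gale—Caston disconnects Gale from Caston; removing Dover—Hale disconnects Dover from Hale — these are bridges.
That makes 4 bridges.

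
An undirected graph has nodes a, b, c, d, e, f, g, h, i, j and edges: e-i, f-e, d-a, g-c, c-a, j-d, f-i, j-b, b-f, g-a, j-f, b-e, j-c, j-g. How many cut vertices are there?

Removing j increases the component count from 2 to 3, so j is a cut vertex.
By contrast removing a leaves 2 components; it is not a cut vertex. No other vertex is a cut vertex either.

1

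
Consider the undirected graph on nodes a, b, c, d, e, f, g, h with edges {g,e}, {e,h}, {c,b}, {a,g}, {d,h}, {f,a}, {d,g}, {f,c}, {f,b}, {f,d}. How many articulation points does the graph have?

1

Removing f increases the component count from 1 to 2, so f is a cut vertex.
By contrast removing h leaves 1 component; it is not a cut vertex. No other vertex is a cut vertex either.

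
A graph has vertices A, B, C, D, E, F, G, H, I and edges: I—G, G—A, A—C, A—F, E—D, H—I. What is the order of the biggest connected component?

6

B is isolated — a component by itself.
Starting from D we can reach D, E. That is one component of size 2.
Starting from A we can reach A, C, F, G, H, I. That is one component of size 6.
The largest has 6 vertices.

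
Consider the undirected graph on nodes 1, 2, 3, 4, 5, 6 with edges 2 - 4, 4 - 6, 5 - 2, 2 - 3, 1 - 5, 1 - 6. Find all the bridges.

2-3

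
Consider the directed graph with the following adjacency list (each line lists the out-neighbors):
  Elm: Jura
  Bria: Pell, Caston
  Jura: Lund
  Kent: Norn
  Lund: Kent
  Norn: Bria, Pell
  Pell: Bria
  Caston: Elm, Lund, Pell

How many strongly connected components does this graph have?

1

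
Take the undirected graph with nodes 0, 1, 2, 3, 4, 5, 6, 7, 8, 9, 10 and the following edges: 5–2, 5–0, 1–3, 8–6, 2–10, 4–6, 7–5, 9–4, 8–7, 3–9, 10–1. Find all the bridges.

0-5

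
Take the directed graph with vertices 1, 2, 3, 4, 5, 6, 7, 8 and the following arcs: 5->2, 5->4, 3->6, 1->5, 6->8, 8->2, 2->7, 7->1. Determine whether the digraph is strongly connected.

There is no directed path from 8 to 6, so the graph is not strongly connected.

No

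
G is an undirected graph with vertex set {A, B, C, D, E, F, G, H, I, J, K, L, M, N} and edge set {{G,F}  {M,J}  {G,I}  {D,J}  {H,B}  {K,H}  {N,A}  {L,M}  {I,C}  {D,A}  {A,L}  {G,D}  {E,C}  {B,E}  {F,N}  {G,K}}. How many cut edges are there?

0

The edges on the cycle G-K-H-B-E-C-I-G are not bridges since each lies on that cycle.
Every edge lies on some cycle, so there are no bridges.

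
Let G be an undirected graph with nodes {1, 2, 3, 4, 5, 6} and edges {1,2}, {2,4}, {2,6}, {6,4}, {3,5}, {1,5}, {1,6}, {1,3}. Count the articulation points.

Removing 1 increases the component count from 1 to 2, so 1 is a cut vertex.
By contrast removing 5 leaves 1 component; it is not a cut vertex. No other vertex is a cut vertex either.

1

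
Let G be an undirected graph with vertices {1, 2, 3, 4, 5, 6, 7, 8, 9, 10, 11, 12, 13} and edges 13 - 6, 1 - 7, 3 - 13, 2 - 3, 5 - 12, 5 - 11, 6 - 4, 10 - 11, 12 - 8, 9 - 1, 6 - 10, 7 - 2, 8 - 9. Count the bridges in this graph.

1

The edges on the cycle 5-12-8-9-1-7-2-3-13-6-10-11-5 are not bridges since each lies on that cycle.
But removing 6 - 4 disconnects 6 from 4 — this is a bridge.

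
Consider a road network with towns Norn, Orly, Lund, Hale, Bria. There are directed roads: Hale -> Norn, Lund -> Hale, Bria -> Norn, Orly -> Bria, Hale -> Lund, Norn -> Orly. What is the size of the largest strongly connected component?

{Bria, Norn, Orly} are all mutually reachable — one SCC of size 3.
{Hale, Lund} are all mutually reachable — one SCC of size 2.
The largest has 3 vertices.

3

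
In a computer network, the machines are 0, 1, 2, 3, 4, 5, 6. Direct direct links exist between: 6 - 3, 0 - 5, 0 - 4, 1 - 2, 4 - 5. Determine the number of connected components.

Starting from 3 we can reach 3, 6. That is one component of size 2.
Starting from 1 we can reach 1, 2. That is one component of size 2.
Starting from 0 we can reach 0, 4, 5. That is one component of size 3.
Total: 3 components.

3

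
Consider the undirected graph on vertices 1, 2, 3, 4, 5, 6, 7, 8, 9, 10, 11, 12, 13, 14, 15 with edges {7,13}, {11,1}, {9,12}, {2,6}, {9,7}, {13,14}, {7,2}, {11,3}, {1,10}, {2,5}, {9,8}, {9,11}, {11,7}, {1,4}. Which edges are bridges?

The edges on the cycle 9-11-7-9 are not bridges since each lies on that cycle.
But removing 2–7 disconnects 2 from 7; removing 4–1 disconnects 4 from 1; removing 9–12 disconnects 9 from 12; removing 9–8 disconnects 9 from 8 — these are bridges.
In total 11 edges are bridges.

1-10, 1-11, 1-4, 11-3, 12-9, 13-14, 13-7, 2-5, 2-6, 2-7, 8-9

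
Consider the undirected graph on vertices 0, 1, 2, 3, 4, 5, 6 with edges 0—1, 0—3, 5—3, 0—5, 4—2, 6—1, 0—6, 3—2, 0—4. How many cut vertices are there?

1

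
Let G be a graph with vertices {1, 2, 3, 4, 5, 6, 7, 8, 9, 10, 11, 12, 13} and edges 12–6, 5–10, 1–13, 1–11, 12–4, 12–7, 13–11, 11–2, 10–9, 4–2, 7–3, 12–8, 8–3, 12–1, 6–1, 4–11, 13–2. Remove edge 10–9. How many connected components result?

Before removal there are 2 components.
10–9 is a bridge — removing it separates 10's side from 9's side.
After removal: 3 components.

3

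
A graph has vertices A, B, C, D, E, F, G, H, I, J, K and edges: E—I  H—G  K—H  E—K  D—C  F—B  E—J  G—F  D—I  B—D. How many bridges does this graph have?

2

The edges on the cycle E-K-H-G-F-B-D-I-E are not bridges since each lies on that cycle.
But removing C—D disconnects C from D; removing E—J disconnects E from J — these are bridges.
That makes 2 bridges.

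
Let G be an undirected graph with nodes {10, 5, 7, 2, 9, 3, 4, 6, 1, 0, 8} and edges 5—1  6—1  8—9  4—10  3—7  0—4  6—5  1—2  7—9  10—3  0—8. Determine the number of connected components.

Starting from 1 we can reach 1, 2, 5, 6. That is one component of size 4.
Starting from 0 we can reach 0, 3, 4, 7, 8, 9, 10. That is one component of size 7.
Total: 2 components.

2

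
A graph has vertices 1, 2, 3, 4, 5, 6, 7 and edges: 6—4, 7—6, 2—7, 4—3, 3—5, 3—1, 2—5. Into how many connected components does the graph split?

1

Starting from 1 we can reach 1, 2, 3, 4, 5, 6, 7. That is one component of size 7.
Total: 1 component.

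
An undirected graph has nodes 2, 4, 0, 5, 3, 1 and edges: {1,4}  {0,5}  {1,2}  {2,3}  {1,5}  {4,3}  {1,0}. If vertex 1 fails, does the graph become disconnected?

Deleting 1 raises the number of components from 1 to 2, so 1 is a cut vertex.

Yes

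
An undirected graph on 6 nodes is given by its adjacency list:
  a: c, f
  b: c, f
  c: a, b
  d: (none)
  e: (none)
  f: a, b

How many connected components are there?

3

e is isolated — a component by itself.
d is isolated — a component by itself.
Starting from a we can reach a, b, c, f. That is one component of size 4.
Total: 3 components.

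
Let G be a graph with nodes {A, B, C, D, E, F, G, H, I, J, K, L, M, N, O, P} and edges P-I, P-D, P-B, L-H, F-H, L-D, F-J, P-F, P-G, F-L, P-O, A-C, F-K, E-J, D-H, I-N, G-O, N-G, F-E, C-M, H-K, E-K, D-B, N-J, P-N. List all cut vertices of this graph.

C

Removing C increases the component count from 2 to 3, so C is a cut vertex.
By contrast removing E leaves 2 components; it is not a cut vertex. No other vertex is a cut vertex either.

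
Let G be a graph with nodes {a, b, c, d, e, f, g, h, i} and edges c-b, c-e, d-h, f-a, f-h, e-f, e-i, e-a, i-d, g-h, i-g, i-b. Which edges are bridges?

The edges on the cycle e-f-h-d-i-e are not bridges since each lies on that cycle.
Every edge lies on some cycle, so there are no bridges.

none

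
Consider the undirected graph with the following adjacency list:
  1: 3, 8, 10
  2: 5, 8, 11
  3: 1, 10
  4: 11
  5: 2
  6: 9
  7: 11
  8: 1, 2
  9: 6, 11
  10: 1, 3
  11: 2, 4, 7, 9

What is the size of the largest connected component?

11

Starting from 1 we can reach 1, 2, 3, 4, 5, 6, 7, 8, 9, 10, 11. That is one component of size 11.
The largest has 11 vertices.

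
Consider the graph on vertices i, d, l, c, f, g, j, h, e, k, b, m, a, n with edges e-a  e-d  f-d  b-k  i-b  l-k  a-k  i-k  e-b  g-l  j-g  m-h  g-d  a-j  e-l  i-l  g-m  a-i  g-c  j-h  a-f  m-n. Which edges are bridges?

The edges on the cycle e-a-f-d-e are not bridges since each lies on that cycle.
But removing m-n disconnects m from n; removing c-g disconnects c from g — these are bridges.

c-g, m-n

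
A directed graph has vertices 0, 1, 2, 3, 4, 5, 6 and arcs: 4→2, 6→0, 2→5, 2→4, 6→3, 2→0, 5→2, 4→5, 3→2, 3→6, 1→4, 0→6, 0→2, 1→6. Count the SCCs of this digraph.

2

{0, 2, 3, 4, 5, 6} are all mutually reachable — one SCC of size 6.
{1} is an SCC by itself.
That gives 2 strongly connected components.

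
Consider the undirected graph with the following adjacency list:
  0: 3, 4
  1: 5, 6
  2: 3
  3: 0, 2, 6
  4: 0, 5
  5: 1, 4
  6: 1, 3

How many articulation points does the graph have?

1

Removing 3 increases the component count from 1 to 2, so 3 is a cut vertex.
By contrast removing 0 leaves 1 component; it is not a cut vertex. No other vertex is a cut vertex either.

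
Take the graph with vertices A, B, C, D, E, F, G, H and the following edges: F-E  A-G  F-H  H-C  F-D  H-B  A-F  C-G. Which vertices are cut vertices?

F, H

Removing F increases the component count from 1 to 3, so F is a cut vertex.
Removing H increases the component count from 1 to 2, so H is a cut vertex.
By contrast removing C leaves 1 component; it is not a cut vertex. No other vertex is a cut vertex either.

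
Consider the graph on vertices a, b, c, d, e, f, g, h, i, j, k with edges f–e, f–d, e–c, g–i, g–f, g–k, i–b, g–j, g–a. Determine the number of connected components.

h is isolated — a component by itself.
Starting from a we can reach a, b, c, d, e, f, g, i, j, k. That is one component of size 10.
Total: 2 components.

2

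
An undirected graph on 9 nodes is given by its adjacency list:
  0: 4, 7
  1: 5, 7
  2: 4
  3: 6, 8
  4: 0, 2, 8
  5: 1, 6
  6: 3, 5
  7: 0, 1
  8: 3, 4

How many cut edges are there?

The edges on the cycle 7-0-4-8-3-6-5-1-7 are not bridges since each lies on that cycle.
But removing 2-4 disconnects 2 from 4 — this is a bridge.

1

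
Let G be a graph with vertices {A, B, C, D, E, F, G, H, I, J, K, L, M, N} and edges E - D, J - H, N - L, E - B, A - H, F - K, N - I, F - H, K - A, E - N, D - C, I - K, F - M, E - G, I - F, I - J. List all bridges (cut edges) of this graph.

The edges on the cycle I-J-H-F-I are not bridges since each lies on that cycle.
But removing D - C disconnects D from C; removing B - E disconnects B from E; removing L - N disconnects L from N; removing N - I disconnects N from I — these are bridges.
In total 8 edges are bridges.

B-E, C-D, D-E, E-G, E-N, F-M, I-N, L-N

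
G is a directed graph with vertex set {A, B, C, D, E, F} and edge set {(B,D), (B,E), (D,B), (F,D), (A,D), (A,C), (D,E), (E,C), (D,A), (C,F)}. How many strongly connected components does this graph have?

1

{A, B, C, D, E, F} are all mutually reachable — one SCC of size 6.
That gives 1 strongly connected component.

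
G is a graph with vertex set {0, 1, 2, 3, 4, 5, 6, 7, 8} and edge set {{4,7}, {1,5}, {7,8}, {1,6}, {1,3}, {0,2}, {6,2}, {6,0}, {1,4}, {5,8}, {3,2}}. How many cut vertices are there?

1

Removing 1 increases the component count from 1 to 2, so 1 is a cut vertex.
By contrast removing 6 leaves 1 component; it is not a cut vertex. No other vertex is a cut vertex either.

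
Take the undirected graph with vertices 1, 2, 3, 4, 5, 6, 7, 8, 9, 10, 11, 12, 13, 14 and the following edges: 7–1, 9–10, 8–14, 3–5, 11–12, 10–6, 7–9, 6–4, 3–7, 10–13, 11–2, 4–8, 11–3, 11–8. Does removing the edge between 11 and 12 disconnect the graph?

Yes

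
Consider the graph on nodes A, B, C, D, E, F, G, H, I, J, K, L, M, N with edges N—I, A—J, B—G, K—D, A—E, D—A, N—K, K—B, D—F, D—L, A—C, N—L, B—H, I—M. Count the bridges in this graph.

10

The edges on the cycle N-K-D-L-N are not bridges since each lies on that cycle.
But removing D—A disconnects D from A; removing A—E disconnects A from E; removing N—I disconnects N from I; removing J—A disconnects J from A — these are bridges.
In total 10 edges are bridges.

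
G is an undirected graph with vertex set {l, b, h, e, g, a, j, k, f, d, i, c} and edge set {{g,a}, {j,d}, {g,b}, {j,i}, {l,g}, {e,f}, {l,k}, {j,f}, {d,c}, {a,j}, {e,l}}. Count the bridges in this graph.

5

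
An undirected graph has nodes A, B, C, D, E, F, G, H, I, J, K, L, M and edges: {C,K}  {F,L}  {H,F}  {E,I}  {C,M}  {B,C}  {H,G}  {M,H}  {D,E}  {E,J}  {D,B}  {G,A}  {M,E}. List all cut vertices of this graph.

Removing C increases the component count from 1 to 2, so C is a cut vertex.
Removing E increases the component count from 1 to 3, so E is a cut vertex.
Removing F increases the component count from 1 to 2, so F is a cut vertex.
Likewise G, H, M are cut vertices.
By contrast removing J leaves 1 component; it is not a cut vertex. No other vertex is a cut vertex either.

C, E, F, G, H, M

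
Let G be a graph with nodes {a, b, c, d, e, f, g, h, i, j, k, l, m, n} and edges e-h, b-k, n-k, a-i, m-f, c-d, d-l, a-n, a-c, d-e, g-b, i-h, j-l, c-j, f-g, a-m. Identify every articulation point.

a

Removing a increases the component count from 1 to 2, so a is a cut vertex.
By contrast removing g leaves 1 component; it is not a cut vertex. No other vertex is a cut vertex either.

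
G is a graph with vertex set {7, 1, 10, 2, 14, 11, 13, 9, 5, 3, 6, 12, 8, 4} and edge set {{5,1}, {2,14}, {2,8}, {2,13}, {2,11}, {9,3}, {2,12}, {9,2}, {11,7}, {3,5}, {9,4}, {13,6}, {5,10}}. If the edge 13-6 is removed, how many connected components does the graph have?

Before removal there is 1 component.
13-6 is a bridge — removing it separates 13's side from 6's side.
After removal: 2 components.

2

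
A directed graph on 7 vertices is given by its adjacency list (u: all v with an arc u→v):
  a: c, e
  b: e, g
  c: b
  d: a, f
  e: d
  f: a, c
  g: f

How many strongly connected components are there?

1

{a, b, c, d, e, f, g} are all mutually reachable — one SCC of size 7.
That gives 1 strongly connected component.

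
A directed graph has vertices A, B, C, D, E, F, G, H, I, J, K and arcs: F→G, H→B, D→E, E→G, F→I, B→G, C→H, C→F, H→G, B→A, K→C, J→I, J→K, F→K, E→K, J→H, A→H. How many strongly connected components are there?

{C, F, K} are all mutually reachable — one SCC of size 3.
{A, B, H} are all mutually reachable — one SCC of size 3.
{J} is an SCC by itself.
{E} is an SCC by itself.
{G} is an SCC by itself.
(and 2 more singleton SCCs)
That gives 7 strongly connected components.

7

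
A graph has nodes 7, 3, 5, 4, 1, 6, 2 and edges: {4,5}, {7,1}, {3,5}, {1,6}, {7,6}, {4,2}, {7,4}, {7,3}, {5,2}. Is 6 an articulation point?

Deleting 6 leaves 1 component (was 1) (its neighbors 1, 7 remain connected to each other), so 6 is not a cut vertex.

No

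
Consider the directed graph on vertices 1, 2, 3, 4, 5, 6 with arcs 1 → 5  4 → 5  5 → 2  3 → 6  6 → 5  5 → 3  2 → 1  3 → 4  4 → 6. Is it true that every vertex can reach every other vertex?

Yes

From 4 we can reach every vertex (1, 2, 3, 4, 5, 6), and every vertex can reach 4 (1, 2, 3, 4, 5, 6). So the whole graph is one strongly connected component.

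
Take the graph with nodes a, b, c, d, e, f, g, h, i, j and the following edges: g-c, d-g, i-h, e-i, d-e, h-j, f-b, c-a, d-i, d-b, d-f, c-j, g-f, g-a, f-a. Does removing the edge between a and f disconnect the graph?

After removing a-f, the path a-g-f still connects them, so the edge is not a bridge.

No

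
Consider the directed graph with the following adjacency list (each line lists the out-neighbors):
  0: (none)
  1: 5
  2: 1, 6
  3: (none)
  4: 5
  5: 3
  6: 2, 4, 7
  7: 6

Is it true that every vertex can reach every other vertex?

No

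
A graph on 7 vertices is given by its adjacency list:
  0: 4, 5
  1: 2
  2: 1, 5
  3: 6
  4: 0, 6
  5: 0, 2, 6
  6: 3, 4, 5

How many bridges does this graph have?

3

The edges on the cycle 5-0-4-6-5 are not bridges since each lies on that cycle.
But removing 2-1 disconnects 2 from 1; removing 2-5 disconnects 2 from 5; removing 3-6 disconnects 3 from 6 — these are bridges.
That makes 3 bridges.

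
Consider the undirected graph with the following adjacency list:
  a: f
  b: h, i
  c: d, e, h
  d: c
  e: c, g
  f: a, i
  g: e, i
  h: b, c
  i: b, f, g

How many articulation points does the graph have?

Removing c increases the component count from 1 to 2, so c is a cut vertex.
Removing f increases the component count from 1 to 2, so f is a cut vertex.
Removing i increases the component count from 1 to 2, so i is a cut vertex.
By contrast removing h leaves 1 component; it is not a cut vertex. No other vertex is a cut vertex either.

3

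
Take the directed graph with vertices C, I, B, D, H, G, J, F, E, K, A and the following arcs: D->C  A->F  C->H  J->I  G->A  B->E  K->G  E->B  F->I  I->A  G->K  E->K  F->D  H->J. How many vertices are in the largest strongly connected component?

7

{A, C, D, F, H, I, J} are all mutually reachable — one SCC of size 7.
{G, K} are all mutually reachable — one SCC of size 2.
{B, E} are all mutually reachable — one SCC of size 2.
The largest has 7 vertices.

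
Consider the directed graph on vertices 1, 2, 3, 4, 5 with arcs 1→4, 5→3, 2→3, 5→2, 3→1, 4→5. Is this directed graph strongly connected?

Yes

From 1 we can reach every vertex (1, 2, 3, 4, 5), and every vertex can reach 1 (1, 2, 3, 4, 5). So the whole graph is one strongly connected component.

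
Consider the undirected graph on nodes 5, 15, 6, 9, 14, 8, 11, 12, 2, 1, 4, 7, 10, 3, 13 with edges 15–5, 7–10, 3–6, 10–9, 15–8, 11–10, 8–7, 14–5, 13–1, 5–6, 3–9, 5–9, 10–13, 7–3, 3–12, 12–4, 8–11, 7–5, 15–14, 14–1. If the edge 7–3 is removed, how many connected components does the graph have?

2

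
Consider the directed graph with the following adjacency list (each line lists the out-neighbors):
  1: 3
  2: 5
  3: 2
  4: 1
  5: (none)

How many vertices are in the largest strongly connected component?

1

{3} is an SCC by itself.
{2} is an SCC by itself.
{1} is an SCC by itself.
{4} is an SCC by itself.
{5} is an SCC by itself.
The largest has 1 vertex.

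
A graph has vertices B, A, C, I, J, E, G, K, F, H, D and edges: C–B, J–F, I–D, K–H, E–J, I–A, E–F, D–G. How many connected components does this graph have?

4

Starting from B we can reach B, C. That is one component of size 2.
Starting from H we can reach H, K. That is one component of size 2.
Starting from E we can reach E, F, J. That is one component of size 3.
Starting from A we can reach A, D, G, I. That is one component of size 4.
Total: 4 components.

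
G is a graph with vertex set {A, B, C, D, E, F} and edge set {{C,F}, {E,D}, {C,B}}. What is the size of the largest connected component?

A is isolated — a component by itself.
Starting from D we can reach D, E. That is one component of size 2.
Starting from B we can reach B, C, F. That is one component of size 3.
The largest has 3 vertices.

3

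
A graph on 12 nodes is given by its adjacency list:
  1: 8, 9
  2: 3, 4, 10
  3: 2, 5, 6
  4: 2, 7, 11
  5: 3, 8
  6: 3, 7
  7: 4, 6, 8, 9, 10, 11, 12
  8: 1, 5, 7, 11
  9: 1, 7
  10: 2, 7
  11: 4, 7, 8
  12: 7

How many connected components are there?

1

Starting from 1 we can reach 1, 2, 3, 4, 5, 6, 7, 8, 9, 10, 11, 12. That is one component of size 12.
Total: 1 component.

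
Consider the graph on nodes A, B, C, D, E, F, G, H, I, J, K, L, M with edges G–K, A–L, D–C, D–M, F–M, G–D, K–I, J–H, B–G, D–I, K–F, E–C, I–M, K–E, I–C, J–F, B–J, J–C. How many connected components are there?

Starting from A we can reach A, L. That is one component of size 2.
Starting from B we can reach B, C, D, E, F, G, H, I, J, K, M. That is one component of size 11.
Total: 2 components.

2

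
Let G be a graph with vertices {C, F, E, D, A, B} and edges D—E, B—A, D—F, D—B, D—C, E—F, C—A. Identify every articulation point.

Removing D increases the component count from 1 to 2, so D is a cut vertex.
By contrast removing A leaves 1 component; it is not a cut vertex. No other vertex is a cut vertex either.

D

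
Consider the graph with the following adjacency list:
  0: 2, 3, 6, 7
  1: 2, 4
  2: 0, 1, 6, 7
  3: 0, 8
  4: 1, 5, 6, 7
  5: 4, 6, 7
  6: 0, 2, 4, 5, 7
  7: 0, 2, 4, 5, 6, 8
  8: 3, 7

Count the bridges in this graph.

The edges on the cycle 7-0-6-7 are not bridges since each lies on that cycle.
Every edge lies on some cycle, so there are no bridges.

0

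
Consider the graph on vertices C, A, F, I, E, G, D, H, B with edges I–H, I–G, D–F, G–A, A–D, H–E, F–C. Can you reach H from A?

From A we can reach A, C, D, E, F, G, H, I, which includes H.

Yes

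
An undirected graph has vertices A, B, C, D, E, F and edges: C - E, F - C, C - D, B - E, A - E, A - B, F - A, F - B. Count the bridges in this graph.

1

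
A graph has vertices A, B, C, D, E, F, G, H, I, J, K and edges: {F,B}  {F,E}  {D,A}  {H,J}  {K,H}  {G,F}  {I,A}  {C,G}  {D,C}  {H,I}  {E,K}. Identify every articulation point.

Removing F increases the component count from 1 to 2, so F is a cut vertex.
Removing H increases the component count from 1 to 2, so H is a cut vertex.
By contrast removing D leaves 1 component; it is not a cut vertex. No other vertex is a cut vertex either.

F, H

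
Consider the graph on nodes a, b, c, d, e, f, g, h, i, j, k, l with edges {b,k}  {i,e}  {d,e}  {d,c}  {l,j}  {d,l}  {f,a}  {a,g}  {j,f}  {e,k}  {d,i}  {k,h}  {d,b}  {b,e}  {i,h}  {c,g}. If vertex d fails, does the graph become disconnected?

Deleting d raises the number of components from 1 to 2, so d is a cut vertex.

Yes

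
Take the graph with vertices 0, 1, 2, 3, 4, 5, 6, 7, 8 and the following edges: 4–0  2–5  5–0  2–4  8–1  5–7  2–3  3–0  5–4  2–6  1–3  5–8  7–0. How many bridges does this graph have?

1

The edges on the cycle 2-5-7-0-3-2 are not bridges since each lies on that cycle.
But removing 2–6 disconnects 2 from 6 — this is a bridge.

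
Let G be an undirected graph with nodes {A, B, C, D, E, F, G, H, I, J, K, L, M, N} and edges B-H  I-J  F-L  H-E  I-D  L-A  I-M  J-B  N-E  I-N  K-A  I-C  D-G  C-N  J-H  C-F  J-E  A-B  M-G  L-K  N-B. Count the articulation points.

1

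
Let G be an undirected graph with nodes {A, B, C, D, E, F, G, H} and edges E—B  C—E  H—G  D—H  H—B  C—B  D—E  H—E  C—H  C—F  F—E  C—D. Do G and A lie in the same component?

The component containing G is {B, C, D, E, F, G, H}, and A is not in it.

No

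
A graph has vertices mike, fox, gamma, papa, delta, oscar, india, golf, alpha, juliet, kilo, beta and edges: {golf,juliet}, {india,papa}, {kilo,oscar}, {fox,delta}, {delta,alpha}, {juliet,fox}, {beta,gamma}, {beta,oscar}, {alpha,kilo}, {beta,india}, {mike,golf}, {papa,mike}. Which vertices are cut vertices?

beta

Removing beta increases the component count from 1 to 2, so beta is a cut vertex.
By contrast removing golf leaves 1 component; it is not a cut vertex. No other vertex is a cut vertex either.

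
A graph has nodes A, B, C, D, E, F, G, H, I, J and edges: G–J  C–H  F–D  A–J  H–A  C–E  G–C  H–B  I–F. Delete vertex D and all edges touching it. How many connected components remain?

2

With D gone, the remaining components are: {F, I}; {A, B, C, E, G, H, J}.
That is 2 components.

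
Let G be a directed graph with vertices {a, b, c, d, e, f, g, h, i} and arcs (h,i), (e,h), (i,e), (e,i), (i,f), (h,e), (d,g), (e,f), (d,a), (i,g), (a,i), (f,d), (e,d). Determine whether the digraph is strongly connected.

There is no directed path from h to c, so the graph is not strongly connected.

No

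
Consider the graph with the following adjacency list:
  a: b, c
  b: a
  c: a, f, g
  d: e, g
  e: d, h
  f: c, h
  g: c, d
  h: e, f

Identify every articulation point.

Removing a increases the component count from 1 to 2, so a is a cut vertex.
Removing c increases the component count from 1 to 2, so c is a cut vertex.
By contrast removing h leaves 1 component; it is not a cut vertex. No other vertex is a cut vertex either.

a, c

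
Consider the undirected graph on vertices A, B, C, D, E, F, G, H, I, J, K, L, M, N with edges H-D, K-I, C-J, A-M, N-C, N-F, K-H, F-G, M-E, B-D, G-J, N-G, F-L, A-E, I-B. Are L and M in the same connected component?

No

The component containing L is {C, F, G, J, L, N}, and M is not in it.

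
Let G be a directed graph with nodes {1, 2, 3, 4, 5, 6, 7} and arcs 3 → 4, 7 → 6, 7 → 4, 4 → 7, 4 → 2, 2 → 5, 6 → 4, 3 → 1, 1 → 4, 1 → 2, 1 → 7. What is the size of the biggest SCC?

{4, 6, 7} are all mutually reachable — one SCC of size 3.
{2} is an SCC by itself.
{1} is an SCC by itself.
{3} is an SCC by itself.
{5} is an SCC by itself.
The largest has 3 vertices.

3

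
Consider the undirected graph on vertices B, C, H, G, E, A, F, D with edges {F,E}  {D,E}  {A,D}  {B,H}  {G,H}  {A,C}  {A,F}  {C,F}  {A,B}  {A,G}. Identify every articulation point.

A

Removing A increases the component count from 1 to 2, so A is a cut vertex.
By contrast removing E leaves 1 component; it is not a cut vertex. No other vertex is a cut vertex either.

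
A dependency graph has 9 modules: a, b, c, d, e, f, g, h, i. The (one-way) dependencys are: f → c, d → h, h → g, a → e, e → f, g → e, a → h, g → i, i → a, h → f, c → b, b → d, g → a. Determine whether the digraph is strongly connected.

Yes

From h we can reach every vertex (a, b, c, d, e, f, g, h, i), and every vertex can reach h (a, b, c, d, e, f, g, h, i). So the whole graph is one strongly connected component.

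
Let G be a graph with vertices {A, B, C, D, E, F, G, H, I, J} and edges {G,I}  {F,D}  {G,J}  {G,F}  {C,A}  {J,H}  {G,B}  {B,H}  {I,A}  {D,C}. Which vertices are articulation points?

G

Removing G increases the component count from 2 to 3, so G is a cut vertex.
By contrast removing C leaves 2 components; it is not a cut vertex. No other vertex is a cut vertex either.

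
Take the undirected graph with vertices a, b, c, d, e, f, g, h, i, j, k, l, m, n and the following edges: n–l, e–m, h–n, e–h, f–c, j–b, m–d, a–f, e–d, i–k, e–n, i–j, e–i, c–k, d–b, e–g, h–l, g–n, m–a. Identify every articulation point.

Removing e increases the component count from 1 to 2, so e is a cut vertex.
By contrast removing d leaves 1 component; it is not a cut vertex. No other vertex is a cut vertex either.

e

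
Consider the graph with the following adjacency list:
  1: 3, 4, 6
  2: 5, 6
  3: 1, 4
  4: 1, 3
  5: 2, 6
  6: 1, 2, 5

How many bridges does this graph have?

1

The edges on the cycle 6-2-5-6 are not bridges since each lies on that cycle.
But removing 6-1 disconnects 6 from 1 — this is a bridge.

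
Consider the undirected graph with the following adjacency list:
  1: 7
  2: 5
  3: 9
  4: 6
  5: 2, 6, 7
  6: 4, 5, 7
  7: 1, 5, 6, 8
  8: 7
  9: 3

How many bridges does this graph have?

5

The edges on the cycle 6-7-5-6 are not bridges since each lies on that cycle.
But removing 7-1 disconnects 7 from 1; removing 6-4 disconnects 6 from 4; removing 5-2 disconnects 5 from 2; removing 9-3 disconnects 9 from 3 — these are bridges.
In total 5 edges are bridges.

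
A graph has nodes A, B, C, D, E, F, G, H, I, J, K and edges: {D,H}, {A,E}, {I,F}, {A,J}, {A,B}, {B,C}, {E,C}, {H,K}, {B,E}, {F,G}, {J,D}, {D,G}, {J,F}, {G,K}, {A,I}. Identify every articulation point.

Removing A increases the component count from 1 to 2, so A is a cut vertex.
By contrast removing H leaves 1 component; it is not a cut vertex. No other vertex is a cut vertex either.

A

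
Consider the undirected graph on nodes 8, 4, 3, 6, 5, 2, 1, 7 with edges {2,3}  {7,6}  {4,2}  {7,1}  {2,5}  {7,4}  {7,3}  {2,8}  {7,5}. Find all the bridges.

1-7, 2-8, 6-7

The edges on the cycle 7-4-2-3-7 are not bridges since each lies on that cycle.
But removing 2-8 disconnects 2 from 8; removing 1-7 disconnects 1 from 7; removing 6-7 disconnects 6 from 7 — these are bridges.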